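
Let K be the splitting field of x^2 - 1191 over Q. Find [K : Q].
[K : Q] = 2

f(x) = x^2 - 1191 factors as (x - √1191)(x + √1191). The splitting field is K = Q(√1191). Since 1191 is squarefree and > 1, it is not a perfect square, so x^2 - 1191 is irreducible over Q and [Q(√1191) : Q] = 2. Hence [K : Q] = 2.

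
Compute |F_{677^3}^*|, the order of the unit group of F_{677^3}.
|F_{677^3}^*| = 310288732

F_{677^3} has 677^3 = 310288733 elements; its multiplicative group consists of all nonzero elements, so |F_{677^3}^*| = 310288733 - 1 = 310288732. (It is cyclic since any finite subgroup of the multiplicative group of a field is cyclic.)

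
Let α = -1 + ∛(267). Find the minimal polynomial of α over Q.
m_α(x) = x^3 + 3x^2 + 3x - 266

Set β = α + 1 = ∛(267), so β^3 = 267. Then (α + 1)^3 - 267 = 0, i.e. α is a root of g(x) = (x + 1)^3 - 267 = x^3 + 3x^2 + 3x - 266. Since g(x) = h(x + 1) where h(x) = x^3 - 267, and h is irreducible over Q (because 267 is not a perfect cube, so h has no rational root, and a monic cubic with no rational root is irreducible), g is also irreducible (irreducibility is preserved under the substitution x → x + 1). Hence m_α(x) = x^3 + 3x^2 + 3x - 266.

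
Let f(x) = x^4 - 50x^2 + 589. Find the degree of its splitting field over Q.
[K : Q] = 4

Solving the quadratic in x^2: x^2 = (50 ± √(50^2 - 4·589))/2 = (50 ± √144)/2 = (50 ± 12)/2, giving x^2 = 19 or x^2 = 31. So f(x) = (x^2 - 19)(x^2 - 31) and the roots of f are ±√19, ±√31. Hence the splitting field is K = Q(√19, √31). Since 19 and 31 are distinct squarefree integers > 1, their product 589 is not a perfect square, so √31 ∉ Q(√19). By the tower law [K:Q] = [Q(√19,√31):Q(√19)] · [Q(√19):Q] = 2 · 2 = 4.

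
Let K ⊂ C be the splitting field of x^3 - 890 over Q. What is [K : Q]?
[K : Q] = 6

The roots of x^3 - 890 are ∛890, ω∛890, ω^2∛890 where ω = e^(2πi/3) is a primitive cube root of unity, so K = Q(∛890, ω). Now [Q(∛890):Q] = 3 (since 890 is not a perfect cube, x^3 - 890 is irreducible) and [Q(ω):Q] = 2. Both 2 and 3 divide [K:Q], and [K:Q] ≤ 3·2 = 6, so [K:Q] = 6. (Equivalently: Q(∛890) ⊂ R but ω ∉ R, so [K : Q(∛890)] = 2.)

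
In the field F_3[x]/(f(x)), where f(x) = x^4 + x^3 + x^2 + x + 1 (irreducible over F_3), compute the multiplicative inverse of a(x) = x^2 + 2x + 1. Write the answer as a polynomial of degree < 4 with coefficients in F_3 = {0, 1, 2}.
a(x)^(-1) ≡ x^3 + 2x^2 + 2x + 1 (mod f(x))

Since f is irreducible over F_3, F_3[x]/(f) is a field and a(x) ≠ 0 has an inverse. Apply the extended Euclidean algorithm to f(x) and a(x) in F_3[x]: f(x) = (x^2 + 2x + 2)·a(x) + (x + 2);  a(x) = (x)·(x + 2) + (1). The last nonzero remainder is the constant 1 = gcd(f, a) in F_3. Back-substituting through the division chain expresses 1 = s(x)·a(x) + t(x)·f(x) with s(x) ≡ x^3 + 2x^2 + 2x + 1 (mod f), so a(x)^(-1) ≡ s(x) = x^3 + 2x^2 + 2x + 1 (mod f). Check: (x^2 + 2x + 1)·(x^3 + 2x^2 + 2x + 1) = x^5 + x^4 + x^3 + x^2 + x + 1 ≡ 1 (mod x^4 + x^3 + x^2 + x + 1).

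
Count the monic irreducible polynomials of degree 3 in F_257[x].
There are 5658112 monic irreducible polynomials of degree 3 over F_257

Each element of F_{257^3} that lies in no proper subfield is a root of exactly one monic irreducible of degree 3 over F_257, and each such polynomial has 3 distinct roots in F_{257^3}. By Möbius inversion the count is N_257(3) = (1/3) Σ_{d|3} μ(3/d) · 257^d = (1/3)(μ(3)·257^1 + μ(1)·257^3) = 16974336/3 = 5658112.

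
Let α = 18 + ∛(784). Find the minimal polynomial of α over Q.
m_α(x) = x^3 - 54x^2 + 972x - 6616

Set β = α - 18 = ∛(784), so β^3 = 784. Then (α - 18)^3 - 784 = 0, i.e. α is a root of g(x) = (x - 18)^3 - 784 = x^3 - 54x^2 + 972x - 6616. Since g(x) = h(x - 18) where h(x) = x^3 - 784, and h is irreducible over Q (because 784 is not a perfect cube, so h has no rational root, and a monic cubic with no rational root is irreducible), g is also irreducible (irreducibility is preserved under the substitution x → x - 18). Hence m_α(x) = x^3 - 54x^2 + 972x - 6616.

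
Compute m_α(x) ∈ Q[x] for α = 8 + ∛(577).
m_α(x) = x^3 - 24x^2 + 192x - 1089

Set β = α - 8 = ∛(577), so β^3 = 577. Then (α - 8)^3 - 577 = 0, i.e. α is a root of g(x) = (x - 8)^3 - 577 = x^3 - 24x^2 + 192x - 1089. Since g(x) = h(x - 8) where h(x) = x^3 - 577, and h is irreducible over Q (because 577 is not a perfect cube, so h has no rational root, and a monic cubic with no rational root is irreducible), g is also irreducible (irreducibility is preserved under the substitution x → x - 8). Hence m_α(x) = x^3 - 24x^2 + 192x - 1089.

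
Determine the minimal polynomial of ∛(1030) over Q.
m_α(x) = x^3 - 1030

α satisfies α^3 = 1030, so x^3 - 1030 annihilates α. By the rational root test, a rational root p/q (in lowest terms) of x^3 - 1030 would satisfy p^3 = 1030 q^3, forcing q = 1 and p^3 = 1030; but 1030 is not a perfect cube, contradiction. A monic cubic over Q with no rational root is irreducible (any nontrivial factorization would include a linear factor). Hence x^3 - 1030 is the minimal polynomial of α, and in particular [Q(α):Q] = 3.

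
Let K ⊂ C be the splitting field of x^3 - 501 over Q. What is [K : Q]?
[K : Q] = 6

The roots of x^3 - 501 are ∛501, ω∛501, ω^2∛501 where ω = e^(2πi/3) is a primitive cube root of unity, so K = Q(∛501, ω). Now [Q(∛501):Q] = 3 (since 501 is not a perfect cube, x^3 - 501 is irreducible) and [Q(ω):Q] = 2. Both 2 and 3 divide [K:Q], and [K:Q] ≤ 3·2 = 6, so [K:Q] = 6. (Equivalently: Q(∛501) ⊂ R but ω ∉ R, so [K : Q(∛501)] = 2.)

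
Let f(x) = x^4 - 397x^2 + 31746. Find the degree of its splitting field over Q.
[K : Q] = 4

Solving the quadratic in x^2: x^2 = (397 ± √(397^2 - 4·31746))/2 = (397 ± √30625)/2 = (397 ± 175)/2, giving x^2 = 111 or x^2 = 286. So f(x) = (x^2 - 111)(x^2 - 286) and the roots of f are ±√111, ±√286. Hence the splitting field is K = Q(√111, √286). Since 111 and 286 are distinct squarefree integers > 1, their product 31746 is not a perfect square, so √286 ∉ Q(√111). By the tower law [K:Q] = [Q(√111,√286):Q(√111)] · [Q(√111):Q] = 2 · 2 = 4.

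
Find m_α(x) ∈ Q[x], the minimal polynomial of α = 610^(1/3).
m_α(x) = x^3 - 610

α satisfies α^3 = 610, so x^3 - 610 annihilates α. By the rational root test, a rational root p/q (in lowest terms) of x^3 - 610 would satisfy p^3 = 610 q^3, forcing q = 1 and p^3 = 610; but 610 is not a perfect cube, contradiction. A monic cubic over Q with no rational root is irreducible (any nontrivial factorization would include a linear factor). Hence x^3 - 610 is the minimal polynomial of α, and in particular [Q(α):Q] = 3.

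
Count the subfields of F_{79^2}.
F_{79^2} has 2 subfields

The subfields of F_{p^n} are exactly the fields F_{p^d} for d | n (each is the fixed field of the unique index-d subgroup of Gal(F_{p^n}/F_p) ≅ Z/nZ). The divisors of n = 2 are {1, 2}, giving 2 subfields: F_{79^1}, F_{79^2}.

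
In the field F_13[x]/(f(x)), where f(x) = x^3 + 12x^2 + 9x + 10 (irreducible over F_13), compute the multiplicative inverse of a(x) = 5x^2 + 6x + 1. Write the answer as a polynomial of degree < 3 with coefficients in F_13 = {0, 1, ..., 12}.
a(x)^(-1) ≡ 8x + 11 (mod f(x))

Since f is irreducible over F_13, F_13[x]/(f) is a field and a(x) ≠ 0 has an inverse. Apply the extended Euclidean algorithm to f(x) and a(x) in F_13[x]: f(x) = (8x + 11)·a(x) + (12). The last nonzero remainder is the constant 12 = gcd(f, a) in F_13. Back-substituting through the division chain expresses 12 = s(x)·a(x) + t(x)·f(x) with s(x) ≡ 5x + 2 (mod f), so (5x + 2)·a(x) ≡ 12 (mod f). Multiplying by 12^(-1) ≡ 12 in F_13 gives a(x)^(-1) ≡ 12·(5x + 2) ≡ 8x + 11 (mod f). Check: (5x^2 + 6x + 1)·(8x + 11) = x^3 + 12x^2 + 9x + 11 ≡ 1 (mod x^3 + 12x^2 + 9x + 10).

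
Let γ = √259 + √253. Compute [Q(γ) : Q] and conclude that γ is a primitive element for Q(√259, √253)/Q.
[Q(γ) : Q] = 4 (equivalently, Q(γ) = Q(√259, √253))

Obviously Q(γ) ⊆ Q(√259, √253), and [Q(√259, √253):Q] = 4 (since 259, 253 are distinct squarefree integers > 1 with 65527 not a perfect square). To show equality we compute the minimal polynomial of γ. From γ = √259 + √253: γ^2 = 259 + 2√(65527) + 253 = 512 + 2√(65527), so γ^2 - 512 = 2√(65527); squaring, (γ^2 - 512)^2 = 4·65527, i.e. γ^4 - 1024γ^2 + 262144 - 262108 = 0, i.e. γ^4 - 1024γ^2 + 36 = 0. So γ is a root of x^4 - 1024x^2 + 36. This polynomial is irreducible over Q: it has no rational root (each ±√259 ± √253 is irrational), and any factorization into two quadratics over Q would force √(65527) ∈ Q (pairing opposite roots) or √259, √253 ∈ Q (other pairings), all impossible. Hence [Q(γ):Q] = 4 = [Q(√259, √253):Q], so Q(γ) = Q(√259, √253).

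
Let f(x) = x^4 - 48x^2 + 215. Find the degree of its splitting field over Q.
[K : Q] = 4

Solving the quadratic in x^2: x^2 = (48 ± √(48^2 - 4·215))/2 = (48 ± √1444)/2 = (48 ± 38)/2, giving x^2 = 5 or x^2 = 43. So f(x) = (x^2 - 5)(x^2 - 43) and the roots of f are ±√5, ±√43. Hence the splitting field is K = Q(√5, √43). Since 5 and 43 are distinct squarefree integers > 1, their product 215 is not a perfect square, so √43 ∉ Q(√5). By the tower law [K:Q] = [Q(√5,√43):Q(√5)] · [Q(√5):Q] = 2 · 2 = 4.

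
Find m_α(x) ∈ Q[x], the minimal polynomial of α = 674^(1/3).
m_α(x) = x^3 - 674

α satisfies α^3 = 674, so x^3 - 674 annihilates α. By the rational root test, a rational root p/q (in lowest terms) of x^3 - 674 would satisfy p^3 = 674 q^3, forcing q = 1 and p^3 = 674; but 674 is not a perfect cube, contradiction. A monic cubic over Q with no rational root is irreducible (any nontrivial factorization would include a linear factor). Hence x^3 - 674 is the minimal polynomial of α, and in particular [Q(α):Q] = 3.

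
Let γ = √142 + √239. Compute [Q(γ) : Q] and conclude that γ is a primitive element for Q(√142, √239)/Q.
[Q(γ) : Q] = 4 (equivalently, Q(γ) = Q(√142, √239))

Obviously Q(γ) ⊆ Q(√142, √239), and [Q(√142, √239):Q] = 4 (since 142, 239 are distinct squarefree integers > 1 with 33938 not a perfect square). To show equality we compute the minimal polynomial of γ. From γ = √142 + √239: γ^2 = 142 + 2√(33938) + 239 = 381 + 2√(33938), so γ^2 - 381 = 2√(33938); squaring, (γ^2 - 381)^2 = 4·33938, i.e. γ^4 - 762γ^2 + 145161 - 135752 = 0, i.e. γ^4 - 762γ^2 + 9409 = 0. So γ is a root of x^4 - 762x^2 + 9409. This polynomial is irreducible over Q: it has no rational root (each ±√142 ± √239 is irrational), and any factorization into two quadratics over Q would force √(33938) ∈ Q (pairing opposite roots) or √142, √239 ∈ Q (other pairings), all impossible. Hence [Q(γ):Q] = 4 = [Q(√142, √239):Q], so Q(γ) = Q(√142, √239).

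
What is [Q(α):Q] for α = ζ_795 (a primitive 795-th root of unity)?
[Q(α):Q] = 416

The minimal polynomial of ζ_795 over Q is the 795-th cyclotomic polynomial Φ_795(x), which is irreducible over Q and has degree φ(795) = 416. Hence [Q(α):Q] = φ(795) = 416.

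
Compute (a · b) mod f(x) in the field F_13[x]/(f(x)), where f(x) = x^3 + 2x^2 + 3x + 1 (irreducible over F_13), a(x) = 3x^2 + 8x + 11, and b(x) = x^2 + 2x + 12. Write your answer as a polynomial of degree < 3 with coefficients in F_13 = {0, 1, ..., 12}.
a · b ≡ 12x^2 + 7 (mod f(x))

Multiply in F_13[x]: a(x)·b(x) = (3x^2 + 8x + 11)·(x^2 + 2x + 12) = 3x^4 + x^3 + 11x^2 + x + 2. This has degree ≥ 3, so divide by f(x) over F_13: 3x^4 + x^3 + 11x^2 + x + 2 = (3x + 8)·(x^3 + 2x^2 + 3x + 1) + (12x^2 + 7). Hence a·b ≡ 12x^2 + 7 (mod f). (F_13[x]/(f) is a field with 13^3 = 2197 elements since f is irreducible of degree 3.)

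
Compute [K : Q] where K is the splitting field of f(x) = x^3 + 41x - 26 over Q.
[K : Q] = 6

By the rational root test, any rational root of the monic integer polynomial f(x) = x^3 + 41x - 26 must be an integer dividing the constant term -26, i.e. one of ±{1, 2, 13, 26}. Evaluating: f(1) = 16, f(-1) = -68, f(2) = 64, f(-2) = -116, f(13) = 2704, f(-13) = -2756, f(26) = 18616, f(-26) = -18668; none is 0, so f has no rational root and is therefore irreducible over Q (a cubic with no linear factor over a field is irreducible). For an irreducible cubic, the Galois group is A_3 or S_3 according as the discriminant disc(f) = -4a^3 - 27b^2 = -4·(41)^3 - 27·(-26)^2 = -293936 is or is not a square in Q. Here disc(f) = -293936 is not a perfect square in Q, so the Galois group of f over Q is not contained in A_3 and must be all of S_3. The splitting field has degree |S_3| = 6 over Q, so [K : Q] = 6.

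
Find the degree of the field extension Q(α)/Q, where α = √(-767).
[Q(α):Q] = 2

[Q(α):Q] equals the degree of the minimal polynomial of α. Here α^2 = -767 and x^2 + 767 is irreducible (d = -767 is squarefree, ≠ 1, hence not a square), so deg(m_α) = 2. Thus [Q(α):Q] = 2.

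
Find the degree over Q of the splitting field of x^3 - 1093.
[K : Q] = 6

The roots of x^3 - 1093 are ∛1093, ω∛1093, ω^2∛1093 where ω = e^(2πi/3) is a primitive cube root of unity, so K = Q(∛1093, ω). Now [Q(∛1093):Q] = 3 (since 1093 is not a perfect cube, x^3 - 1093 is irreducible) and [Q(ω):Q] = 2. Both 2 and 3 divide [K:Q], and [K:Q] ≤ 3·2 = 6, so [K:Q] = 6. (Equivalently: Q(∛1093) ⊂ R but ω ∉ R, so [K : Q(∛1093)] = 2.)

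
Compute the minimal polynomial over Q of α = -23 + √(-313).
m_α(x) = x^2 + 46x + 842

From α + 23 = √(-313), squaring gives (α + 23)^2 = -313, i.e. α^2 + 46α + 529 = -313, so α^2 + 46α + 842 = 0. The discriminant of x^2 + 46x + 842 is (46)^2 - 4·(842) = 2116 - 3368 = -1252, and 4·(-313) is not a perfect square in Q since -313 is squarefree and ≠ 1. Hence x^2 + 46x + 842 is irreducible over Q and is the minimal polynomial of α.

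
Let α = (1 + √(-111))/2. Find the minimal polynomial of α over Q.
m_α(x) = x^2 - x + 28

From 2α - 1 = √(-111), squaring gives (2α - 1)^2 = -111, i.e. 4α^2 - 4α + 1 = -111, so α^2 - α + (1 + 111)/4 = 0. Since -111 ≡ 1 (mod 4), (1 + 111)/4 = 28 ∈ Z. The polynomial x^2 - x + 28 has discriminant 1 - 4·(28) = -111, which is not a perfect square in Q (d = -111 is squarefree and ≠ 1), so x^2 - x + 28 is irreducible over Q. It is the minimal polynomial of α.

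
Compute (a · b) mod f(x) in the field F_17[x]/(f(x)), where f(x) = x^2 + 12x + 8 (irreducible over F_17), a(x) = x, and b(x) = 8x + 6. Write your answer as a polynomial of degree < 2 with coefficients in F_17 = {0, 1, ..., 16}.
a · b ≡ 12x + 4 (mod f(x))

Multiply in F_17[x]: a(x)·b(x) = (x)·(8x + 6) = 8x^2 + 6x. This has degree ≥ 2, so divide by f(x) over F_17: 8x^2 + 6x = (8)·(x^2 + 12x + 8) + (12x + 4). Hence a·b ≡ 12x + 4 (mod f). (F_17[x]/(f) is a field with 17^2 = 289 elements since f is irreducible of degree 2.)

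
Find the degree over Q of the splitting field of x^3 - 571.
[K : Q] = 6

The roots of x^3 - 571 are ∛571, ω∛571, ω^2∛571 where ω = e^(2πi/3) is a primitive cube root of unity, so K = Q(∛571, ω). Now [Q(∛571):Q] = 3 (since 571 is not a perfect cube, x^3 - 571 is irreducible) and [Q(ω):Q] = 2. Both 2 and 3 divide [K:Q], and [K:Q] ≤ 3·2 = 6, so [K:Q] = 6. (Equivalently: Q(∛571) ⊂ R but ω ∉ R, so [K : Q(∛571)] = 2.)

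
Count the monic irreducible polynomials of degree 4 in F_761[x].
There are 83845138380 monic irreducible polynomials of degree 4 over F_761

Each element of F_{761^4} that lies in no proper subfield is a root of exactly one monic irreducible of degree 4 over F_761, and each such polynomial has 4 distinct roots in F_{761^4}. By Möbius inversion the count is N_761(4) = (1/4) Σ_{d|4} μ(4/d) · 761^d = (1/4)(μ(4)·761^1 + μ(2)·761^2 + μ(1)·761^4) = 335380553520/4 = 83845138380.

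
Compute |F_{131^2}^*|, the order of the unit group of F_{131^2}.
|F_{131^2}^*| = 17160

F_{131^2} has 131^2 = 17161 elements; its multiplicative group consists of all nonzero elements, so |F_{131^2}^*| = 17161 - 1 = 17160. (It is cyclic since any finite subgroup of the multiplicative group of a field is cyclic.)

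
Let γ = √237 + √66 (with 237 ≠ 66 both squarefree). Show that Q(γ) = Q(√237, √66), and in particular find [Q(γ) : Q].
[Q(γ) : Q] = 4 (equivalently, Q(γ) = Q(√237, √66))

Obviously Q(γ) ⊆ Q(√237, √66), and [Q(√237, √66):Q] = 4 (since 237, 66 are distinct squarefree integers > 1 with 15642 not a perfect square). To show equality we compute the minimal polynomial of γ. From γ = √237 + √66: γ^2 = 237 + 2√(15642) + 66 = 303 + 2√(15642), so γ^2 - 303 = 2√(15642); squaring, (γ^2 - 303)^2 = 4·15642, i.e. γ^4 - 606γ^2 + 91809 - 62568 = 0, i.e. γ^4 - 606γ^2 + 29241 = 0. So γ is a root of x^4 - 606x^2 + 29241. This polynomial is irreducible over Q: it has no rational root (each ±√237 ± √66 is irrational), and any factorization into two quadratics over Q would force √(15642) ∈ Q (pairing opposite roots) or √237, √66 ∈ Q (other pairings), all impossible. Hence [Q(γ):Q] = 4 = [Q(√237, √66):Q], so Q(γ) = Q(√237, √66).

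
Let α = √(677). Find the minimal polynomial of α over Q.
m_α(x) = x^2 - 677

α satisfies α^2 - 677 = 0, so x^2 - 677 annihilates α. Since d = 677 is squarefree and ≠ 1, it is not a perfect square in Q, so x^2 - 677 has no rational root and is therefore irreducible over Q (a degree-2 polynomial over a field is irreducible iff it has no root). Hence m_α(x) = x^2 - 677.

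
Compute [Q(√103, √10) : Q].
[Q(√103, √10) : Q] = 4

[Q(√103):Q] = 2 (min poly x^2 - 103, irreducible since 103 is squarefree > 1). For the top step, suppose √10 ∈ Q(√103), say √10 = c + d√103 with c, d ∈ Q. Squaring: 10 = c^2 + 103d^2 + 2cd√103. Since √103 ∉ Q this forces 2cd = 0. If d = 0 then √10 = c ∈ Q, contradicting 10 squarefree > 1. If c = 0 then 10 = 103d^2, so 103·10 = (103d)^2 is a perfect square in Q — but 103·10 = 1030 is not a perfect square (since 103 and 10 are distinct squarefree integers). Contradiction. Hence √10 ∉ Q(√103), so x^2 - 10 stays irreducible over Q(√103) and [Q(√103, √10) : Q(√103)] = 2. By the tower law, [Q(√103, √10) : Q] = 2 · 2 = 4.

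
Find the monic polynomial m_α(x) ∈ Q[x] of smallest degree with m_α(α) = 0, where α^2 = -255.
m_α(x) = x^2 + 255

α satisfies α^2 + 255 = 0, so x^2 + 255 annihilates α. Since d = -255 is squarefree and ≠ 1, it is not a perfect square in Q, so x^2 + 255 has no rational root and is therefore irreducible over Q (a degree-2 polynomial over a field is irreducible iff it has no root). Hence m_α(x) = x^2 + 255.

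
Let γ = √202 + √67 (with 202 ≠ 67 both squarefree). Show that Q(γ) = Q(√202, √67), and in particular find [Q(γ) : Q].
[Q(γ) : Q] = 4 (equivalently, Q(γ) = Q(√202, √67))

Obviously Q(γ) ⊆ Q(√202, √67), and [Q(√202, √67):Q] = 4 (since 202, 67 are distinct squarefree integers > 1 with 13534 not a perfect square). To show equality we compute the minimal polynomial of γ. From γ = √202 + √67: γ^2 = 202 + 2√(13534) + 67 = 269 + 2√(13534), so γ^2 - 269 = 2√(13534); squaring, (γ^2 - 269)^2 = 4·13534, i.e. γ^4 - 538γ^2 + 72361 - 54136 = 0, i.e. γ^4 - 538γ^2 + 18225 = 0. So γ is a root of x^4 - 538x^2 + 18225. This polynomial is irreducible over Q: it has no rational root (each ±√202 ± √67 is irrational), and any factorization into two quadratics over Q would force √(13534) ∈ Q (pairing opposite roots) or √202, √67 ∈ Q (other pairings), all impossible. Hence [Q(γ):Q] = 4 = [Q(√202, √67):Q], so Q(γ) = Q(√202, √67).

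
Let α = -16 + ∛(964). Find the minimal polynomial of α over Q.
m_α(x) = x^3 + 48x^2 + 768x + 3132

Set β = α + 16 = ∛(964), so β^3 = 964. Then (α + 16)^3 - 964 = 0, i.e. α is a root of g(x) = (x + 16)^3 - 964 = x^3 + 48x^2 + 768x + 3132. Since g(x) = h(x + 16) where h(x) = x^3 - 964, and h is irreducible over Q (because 964 is not a perfect cube, so h has no rational root, and a monic cubic with no rational root is irreducible), g is also irreducible (irreducibility is preserved under the substitution x → x + 16). Hence m_α(x) = x^3 + 48x^2 + 768x + 3132.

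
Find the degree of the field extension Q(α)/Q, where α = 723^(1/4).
[Q(α):Q] = 4

α is a root of x^4 - 723. By Eisenstein's criterion at the prime p = 3 (which divides the constant term 723 but p^2 = 9 does not, since 723 is squarefree), x^4 - 723 is irreducible over Q. Hence [Q(α):Q] = 4.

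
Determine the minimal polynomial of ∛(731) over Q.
m_α(x) = x^3 - 731

α satisfies α^3 = 731, so x^3 - 731 annihilates α. By the rational root test, a rational root p/q (in lowest terms) of x^3 - 731 would satisfy p^3 = 731 q^3, forcing q = 1 and p^3 = 731; but 731 is not a perfect cube, contradiction. A monic cubic over Q with no rational root is irreducible (any nontrivial factorization would include a linear factor). Hence x^3 - 731 is the minimal polynomial of α, and in particular [Q(α):Q] = 3.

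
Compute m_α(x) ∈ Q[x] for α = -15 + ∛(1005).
m_α(x) = x^3 + 45x^2 + 675x + 2370

Set β = α + 15 = ∛(1005), so β^3 = 1005. Then (α + 15)^3 - 1005 = 0, i.e. α is a root of g(x) = (x + 15)^3 - 1005 = x^3 + 45x^2 + 675x + 2370. Since g(x) = h(x + 15) where h(x) = x^3 - 1005, and h is irreducible over Q (because 1005 is not a perfect cube, so h has no rational root, and a monic cubic with no rational root is irreducible), g is also irreducible (irreducibility is preserved under the substitution x → x + 15). Hence m_α(x) = x^3 + 45x^2 + 675x + 2370.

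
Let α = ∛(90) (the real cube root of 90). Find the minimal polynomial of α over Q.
m_α(x) = x^3 - 90

α satisfies α^3 = 90, so x^3 - 90 annihilates α. By the rational root test, a rational root p/q (in lowest terms) of x^3 - 90 would satisfy p^3 = 90 q^3, forcing q = 1 and p^3 = 90; but 90 is not a perfect cube, contradiction. A monic cubic over Q with no rational root is irreducible (any nontrivial factorization would include a linear factor). Hence x^3 - 90 is the minimal polynomial of α, and in particular [Q(α):Q] = 3.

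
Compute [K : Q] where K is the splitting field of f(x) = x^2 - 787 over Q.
[K : Q] = 2

f(x) = x^2 - 787 factors as (x - √787)(x + √787). The splitting field is K = Q(√787). Since 787 is squarefree and > 1, it is not a perfect square, so x^2 - 787 is irreducible over Q and [Q(√787) : Q] = 2. Hence [K : Q] = 2.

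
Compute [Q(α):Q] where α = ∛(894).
[Q(α):Q] = 3

The minimal polynomial of α is x^3 - 894, irreducible over Q since 894 is not a perfect cube (so x^3 - 894 has no rational root). Hence [Q(α):Q] = deg(m_α) = 3.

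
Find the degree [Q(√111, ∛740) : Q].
[Q(√111, ∛740) : Q] = 6

Let L = Q(√111, ∛740). Since Q(√111) ⊂ L and [Q(√111):Q] = 2, the tower law gives 2 | [L:Q]. Likewise Q(∛740) ⊂ L with [Q(∛740):Q] = 3 (because 740 is not a perfect cube), so 3 | [L:Q]. As gcd(2,3) = 1, [L:Q] is divisible by 6. Conversely L is generated over Q by √111 and ∛740, so [L:Q] ≤ 2·3 = 6. Therefore [Q(√111, ∛740) : Q] = 6.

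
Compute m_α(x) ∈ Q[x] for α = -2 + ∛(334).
m_α(x) = x^3 + 6x^2 + 12x - 326

Set β = α + 2 = ∛(334), so β^3 = 334. Then (α + 2)^3 - 334 = 0, i.e. α is a root of g(x) = (x + 2)^3 - 334 = x^3 + 6x^2 + 12x - 326. Since g(x) = h(x + 2) where h(x) = x^3 - 334, and h is irreducible over Q (because 334 is not a perfect cube, so h has no rational root, and a monic cubic with no rational root is irreducible), g is also irreducible (irreducibility is preserved under the substitution x → x + 2). Hence m_α(x) = x^3 + 6x^2 + 12x - 326.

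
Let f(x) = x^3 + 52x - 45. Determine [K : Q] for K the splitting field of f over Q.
[K : Q] = 6

By the rational root test, any rational root of the monic integer polynomial f(x) = x^3 + 52x - 45 must be an integer dividing the constant term -45, i.e. one of ±{1, 3, 5, 9, 15, 45}. Evaluating: f(1) = 8, f(-1) = -98, f(3) = 138, f(-3) = -228, f(5) = 340, f(-5) = -430, f(9) = 1152, f(-9) = -1242, f(15) = 4110, f(-15) = -4200, f(45) = 93420, f(-45) = -93510; none is 0, so f has no rational root and is therefore irreducible over Q (a cubic with no linear factor over a field is irreducible). For an irreducible cubic, the Galois group is A_3 or S_3 according as the discriminant disc(f) = -4a^3 - 27b^2 = -4·(52)^3 - 27·(-45)^2 = -617107 is or is not a square in Q. Here disc(f) = -617107 is not a perfect square in Q, so the Galois group of f over Q is not contained in A_3 and must be all of S_3. The splitting field has degree |S_3| = 6 over Q, so [K : Q] = 6.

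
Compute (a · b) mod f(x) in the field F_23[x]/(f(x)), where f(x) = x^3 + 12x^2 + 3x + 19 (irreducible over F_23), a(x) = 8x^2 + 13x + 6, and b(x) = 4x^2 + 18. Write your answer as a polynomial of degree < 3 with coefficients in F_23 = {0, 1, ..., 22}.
a · b ≡ 8x^2 + x + 22 (mod f(x))

Multiply in F_23[x]: a(x)·b(x) = (8x^2 + 13x + 6)·(4x^2 + 18) = 9x^4 + 6x^3 + 7x^2 + 4x + 16. This has degree ≥ 3, so divide by f(x) over F_23: 9x^4 + 6x^3 + 7x^2 + 4x + 16 = (9x + 13)·(x^3 + 12x^2 + 3x + 19) + (8x^2 + x + 22). Hence a·b ≡ 8x^2 + x + 22 (mod f). (F_23[x]/(f) is a field with 23^3 = 12167 elements since f is irreducible of degree 3.)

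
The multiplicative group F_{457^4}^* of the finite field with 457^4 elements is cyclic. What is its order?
|F_{457^4}^*| = 43617904800

F_{457^4} has 457^4 = 43617904801 elements; its multiplicative group consists of all nonzero elements, so |F_{457^4}^*| = 43617904801 - 1 = 43617904800. (It is cyclic since any finite subgroup of the multiplicative group of a field is cyclic.)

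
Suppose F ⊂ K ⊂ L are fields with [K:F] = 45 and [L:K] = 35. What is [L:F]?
[L:F] = 1575

The tower law says that for any tower of field extensions F ⊂ K ⊂ L with finite degrees, [L:F] = [L:K] · [K:F]. Here this gives [L:F] = 35 · 45 = 1575.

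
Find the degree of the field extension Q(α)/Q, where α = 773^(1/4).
[Q(α):Q] = 4

α is a root of x^4 - 773. By Eisenstein's criterion at the prime p = 773 (which divides the constant term 773 but p^2 = 597529 does not, since 773 is squarefree), x^4 - 773 is irreducible over Q. Hence [Q(α):Q] = 4.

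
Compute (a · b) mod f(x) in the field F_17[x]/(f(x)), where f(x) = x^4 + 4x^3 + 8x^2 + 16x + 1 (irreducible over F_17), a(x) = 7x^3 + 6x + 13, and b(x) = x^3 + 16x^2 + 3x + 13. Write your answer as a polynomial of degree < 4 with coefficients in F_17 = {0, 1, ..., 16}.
a · b ≡ 9x^3 + 10x^2 + 8x + 7 (mod f(x))

Multiply in F_17[x]: a(x)·b(x) = (7x^3 + 6x + 13)·(x^3 + 16x^2 + 3x + 13) = 7x^6 + 10x^5 + 10x^4 + 13x^3 + 5x^2 + 15x + 16. This has degree ≥ 4, so divide by f(x) over F_17: 7x^6 + 10x^5 + 10x^4 + 13x^3 + 5x^2 + 15x + 16 = (7x^2 + 16x + 9)·(x^4 + 4x^3 + 8x^2 + 16x + 1) + (9x^3 + 10x^2 + 8x + 7). Hence a·b ≡ 9x^3 + 10x^2 + 8x + 7 (mod f). (F_17[x]/(f) is a field with 17^4 = 83521 elements since f is irreducible of degree 4.)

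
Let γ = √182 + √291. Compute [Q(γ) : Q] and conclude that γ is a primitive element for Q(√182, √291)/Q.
[Q(γ) : Q] = 4 (equivalently, Q(γ) = Q(√182, √291))

Obviously Q(γ) ⊆ Q(√182, √291), and [Q(√182, √291):Q] = 4 (since 182, 291 are distinct squarefree integers > 1 with 52962 not a perfect square). To show equality we compute the minimal polynomial of γ. From γ = √182 + √291: γ^2 = 182 + 2√(52962) + 291 = 473 + 2√(52962), so γ^2 - 473 = 2√(52962); squaring, (γ^2 - 473)^2 = 4·52962, i.e. γ^4 - 946γ^2 + 223729 - 211848 = 0, i.e. γ^4 - 946γ^2 + 11881 = 0. So γ is a root of x^4 - 946x^2 + 11881. This polynomial is irreducible over Q: it has no rational root (each ±√182 ± √291 is irrational), and any factorization into two quadratics over Q would force √(52962) ∈ Q (pairing opposite roots) or √182, √291 ∈ Q (other pairings), all impossible. Hence [Q(γ):Q] = 4 = [Q(√182, √291):Q], so Q(γ) = Q(√182, √291).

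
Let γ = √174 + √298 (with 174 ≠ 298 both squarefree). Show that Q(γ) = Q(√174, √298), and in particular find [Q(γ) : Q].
[Q(γ) : Q] = 4 (equivalently, Q(γ) = Q(√174, √298))

Obviously Q(γ) ⊆ Q(√174, √298), and [Q(√174, √298):Q] = 4 (since 174, 298 are distinct squarefree integers > 1 with 51852 not a perfect square). To show equality we compute the minimal polynomial of γ. From γ = √174 + √298: γ^2 = 174 + 2√(51852) + 298 = 472 + 2√(51852), so γ^2 - 472 = 2√(51852); squaring, (γ^2 - 472)^2 = 4·51852, i.e. γ^4 - 944γ^2 + 222784 - 207408 = 0, i.e. γ^4 - 944γ^2 + 15376 = 0. So γ is a root of x^4 - 944x^2 + 15376. This polynomial is irreducible over Q: it has no rational root (each ±√174 ± √298 is irrational), and any factorization into two quadratics over Q would force √(51852) ∈ Q (pairing opposite roots) or √174, √298 ∈ Q (other pairings), all impossible. Hence [Q(γ):Q] = 4 = [Q(√174, √298):Q], so Q(γ) = Q(√174, √298).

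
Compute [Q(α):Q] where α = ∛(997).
[Q(α):Q] = 3

The minimal polynomial of α is x^3 - 997, irreducible over Q since 997 is not a perfect cube (so x^3 - 997 has no rational root). Hence [Q(α):Q] = deg(m_α) = 3.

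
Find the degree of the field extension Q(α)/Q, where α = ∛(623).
[Q(α):Q] = 3

The minimal polynomial of α is x^3 - 623, irreducible over Q since 623 is not a perfect cube (so x^3 - 623 has no rational root). Hence [Q(α):Q] = deg(m_α) = 3.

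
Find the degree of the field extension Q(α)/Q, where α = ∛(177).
[Q(α):Q] = 3

The minimal polynomial of α is x^3 - 177, irreducible over Q since 177 is not a perfect cube (so x^3 - 177 has no rational root). Hence [Q(α):Q] = deg(m_α) = 3.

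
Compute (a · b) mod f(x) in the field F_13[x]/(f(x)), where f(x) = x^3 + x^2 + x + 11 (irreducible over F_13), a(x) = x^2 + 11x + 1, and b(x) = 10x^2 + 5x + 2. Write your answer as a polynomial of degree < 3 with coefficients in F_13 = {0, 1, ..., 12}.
a · b ≡ 4x^2 + 7x + 4 (mod f(x))

Multiply in F_13[x]: a(x)·b(x) = (x^2 + 11x + 1)·(10x^2 + 5x + 2) = 10x^4 + 11x^3 + 2x^2 + x + 2. This has degree ≥ 3, so divide by f(x) over F_13: 10x^4 + 11x^3 + 2x^2 + x + 2 = (10x + 1)·(x^3 + x^2 + x + 11) + (4x^2 + 7x + 4). Hence a·b ≡ 4x^2 + 7x + 4 (mod f). (F_13[x]/(f) is a field with 13^3 = 2197 elements since f is irreducible of degree 3.)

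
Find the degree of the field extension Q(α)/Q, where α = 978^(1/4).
[Q(α):Q] = 4

α is a root of x^4 - 978. By Eisenstein's criterion at the prime p = 2 (which divides the constant term 978 but p^2 = 4 does not, since 978 is squarefree), x^4 - 978 is irreducible over Q. Hence [Q(α):Q] = 4.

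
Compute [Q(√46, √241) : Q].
[Q(√46, √241) : Q] = 4

[Q(√46):Q] = 2 (min poly x^2 - 46, irreducible since 46 is squarefree > 1). For the top step, suppose √241 ∈ Q(√46), say √241 = c + d√46 with c, d ∈ Q. Squaring: 241 = c^2 + 46d^2 + 2cd√46. Since √46 ∉ Q this forces 2cd = 0. If d = 0 then √241 = c ∈ Q, contradicting 241 squarefree > 1. If c = 0 then 241 = 46d^2, so 46·241 = (46d)^2 is a perfect square in Q — but 46·241 = 11086 is not a perfect square (since 46 and 241 are distinct squarefree integers). Contradiction. Hence √241 ∉ Q(√46), so x^2 - 241 stays irreducible over Q(√46) and [Q(√46, √241) : Q(√46)] = 2. By the tower law, [Q(√46, √241) : Q] = 2 · 2 = 4.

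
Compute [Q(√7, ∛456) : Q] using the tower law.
[Q(√7, ∛456) : Q] = 6

Let L = Q(√7, ∛456). Since Q(√7) ⊂ L and [Q(√7):Q] = 2, the tower law gives 2 | [L:Q]. Likewise Q(∛456) ⊂ L with [Q(∛456):Q] = 3 (because 456 is not a perfect cube), so 3 | [L:Q]. As gcd(2,3) = 1, [L:Q] is divisible by 6. Conversely L is generated over Q by √7 and ∛456, so [L:Q] ≤ 2·3 = 6. Therefore [Q(√7, ∛456) : Q] = 6.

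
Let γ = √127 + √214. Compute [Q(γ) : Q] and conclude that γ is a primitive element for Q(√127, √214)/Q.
[Q(γ) : Q] = 4 (equivalently, Q(γ) = Q(√127, √214))

Obviously Q(γ) ⊆ Q(√127, √214), and [Q(√127, √214):Q] = 4 (since 127, 214 are distinct squarefree integers > 1 with 27178 not a perfect square). To show equality we compute the minimal polynomial of γ. From γ = √127 + √214: γ^2 = 127 + 2√(27178) + 214 = 341 + 2√(27178), so γ^2 - 341 = 2√(27178); squaring, (γ^2 - 341)^2 = 4·27178, i.e. γ^4 - 682γ^2 + 116281 - 108712 = 0, i.e. γ^4 - 682γ^2 + 7569 = 0. So γ is a root of x^4 - 682x^2 + 7569. This polynomial is irreducible over Q: it has no rational root (each ±√127 ± √214 is irrational), and any factorization into two quadratics over Q would force √(27178) ∈ Q (pairing opposite roots) or √127, √214 ∈ Q (other pairings), all impossible. Hence [Q(γ):Q] = 4 = [Q(√127, √214):Q], so Q(γ) = Q(√127, √214).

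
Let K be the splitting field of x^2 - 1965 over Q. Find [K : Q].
[K : Q] = 2

f(x) = x^2 - 1965 factors as (x - √1965)(x + √1965). The splitting field is K = Q(√1965). Since 1965 is squarefree and > 1, it is not a perfect square, so x^2 - 1965 is irreducible over Q and [Q(√1965) : Q] = 2. Hence [K : Q] = 2.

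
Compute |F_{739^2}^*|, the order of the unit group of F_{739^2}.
|F_{739^2}^*| = 546120

F_{739^2} has 739^2 = 546121 elements; its multiplicative group consists of all nonzero elements, so |F_{739^2}^*| = 546121 - 1 = 546120. (It is cyclic since any finite subgroup of the multiplicative group of a field is cyclic.)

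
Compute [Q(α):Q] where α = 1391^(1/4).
[Q(α):Q] = 4

α is a root of x^4 - 1391. By Eisenstein's criterion at the prime p = 13 (which divides the constant term 1391 but p^2 = 169 does not, since 1391 is squarefree), x^4 - 1391 is irreducible over Q. Hence [Q(α):Q] = 4.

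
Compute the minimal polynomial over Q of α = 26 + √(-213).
m_α(x) = x^2 - 52x + 889

From α - 26 = √(-213), squaring gives (α - 26)^2 = -213, i.e. α^2 - 52α + 676 = -213, so α^2 - 52α + 889 = 0. The discriminant of x^2 - 52x + 889 is (-52)^2 - 4·(889) = 2704 - 3556 = -852, and 4·(-213) is not a perfect square in Q since -213 is squarefree and ≠ 1. Hence x^2 - 52x + 889 is irreducible over Q and is the minimal polynomial of α.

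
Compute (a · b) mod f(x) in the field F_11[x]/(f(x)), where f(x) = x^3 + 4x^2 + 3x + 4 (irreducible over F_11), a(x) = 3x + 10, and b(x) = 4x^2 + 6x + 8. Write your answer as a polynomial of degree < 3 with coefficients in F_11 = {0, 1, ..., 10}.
a · b ≡ 10x^2 + 4x + 10 (mod f(x))

Multiply in F_11[x]: a(x)·b(x) = (3x + 10)·(4x^2 + 6x + 8) = x^3 + 3x^2 + 7x + 3. This has degree ≥ 3, so divide by f(x) over F_11: x^3 + 3x^2 + 7x + 3 = (1)·(x^3 + 4x^2 + 3x + 4) + (10x^2 + 4x + 10). Hence a·b ≡ 10x^2 + 4x + 10 (mod f). (F_11[x]/(f) is a field with 11^3 = 1331 elements since f is irreducible of degree 3.)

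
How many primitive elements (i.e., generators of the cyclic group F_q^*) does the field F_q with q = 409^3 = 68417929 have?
There are φ(68417928) = 21464064 primitive elements

F_q^* is cyclic of order q - 1 = 68417928. A cyclic group of order m has exactly φ(m) generators. Here m = 68417928 = 2^3 · 3^2 · 17 · 55897, so the number of primitive elements is φ(68417928) = 21464064.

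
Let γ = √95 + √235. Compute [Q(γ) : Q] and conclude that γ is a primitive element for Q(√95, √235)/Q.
[Q(γ) : Q] = 4 (equivalently, Q(γ) = Q(√95, √235))

Obviously Q(γ) ⊆ Q(√95, √235), and [Q(√95, √235):Q] = 4 (since 95, 235 are distinct squarefree integers > 1 with 22325 not a perfect square). To show equality we compute the minimal polynomial of γ. From γ = √95 + √235: γ^2 = 95 + 2√(22325) + 235 = 330 + 2√(22325), so γ^2 - 330 = 2√(22325); squaring, (γ^2 - 330)^2 = 4·22325, i.e. γ^4 - 660γ^2 + 108900 - 89300 = 0, i.e. γ^4 - 660γ^2 + 19600 = 0. So γ is a root of x^4 - 660x^2 + 19600. This polynomial is irreducible over Q: it has no rational root (each ±√95 ± √235 is irrational), and any factorization into two quadratics over Q would force √(22325) ∈ Q (pairing opposite roots) or √95, √235 ∈ Q (other pairings), all impossible. Hence [Q(γ):Q] = 4 = [Q(√95, √235):Q], so Q(γ) = Q(√95, √235).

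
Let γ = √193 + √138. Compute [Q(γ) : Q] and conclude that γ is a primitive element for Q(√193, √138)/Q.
[Q(γ) : Q] = 4 (equivalently, Q(γ) = Q(√193, √138))

Obviously Q(γ) ⊆ Q(√193, √138), and [Q(√193, √138):Q] = 4 (since 193, 138 are distinct squarefree integers > 1 with 26634 not a perfect square). To show equality we compute the minimal polynomial of γ. From γ = √193 + √138: γ^2 = 193 + 2√(26634) + 138 = 331 + 2√(26634), so γ^2 - 331 = 2√(26634); squaring, (γ^2 - 331)^2 = 4·26634, i.e. γ^4 - 662γ^2 + 109561 - 106536 = 0, i.e. γ^4 - 662γ^2 + 3025 = 0. So γ is a root of x^4 - 662x^2 + 3025. This polynomial is irreducible over Q: it has no rational root (each ±√193 ± √138 is irrational), and any factorization into two quadratics over Q would force √(26634) ∈ Q (pairing opposite roots) or √193, √138 ∈ Q (other pairings), all impossible. Hence [Q(γ):Q] = 4 = [Q(√193, √138):Q], so Q(γ) = Q(√193, √138).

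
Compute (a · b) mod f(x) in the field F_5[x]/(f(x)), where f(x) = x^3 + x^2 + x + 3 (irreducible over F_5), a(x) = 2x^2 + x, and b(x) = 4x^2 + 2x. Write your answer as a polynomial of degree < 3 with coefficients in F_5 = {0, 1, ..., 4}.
a · b ≡ 4x^2 + x (mod f(x))

Multiply in F_5[x]: a(x)·b(x) = (2x^2 + x)·(4x^2 + 2x) = 3x^4 + 3x^3 + 2x^2. This has degree ≥ 3, so divide by f(x) over F_5: 3x^4 + 3x^3 + 2x^2 = (3x)·(x^3 + x^2 + x + 3) + (4x^2 + x). Hence a·b ≡ 4x^2 + x (mod f). (F_5[x]/(f) is a field with 5^3 = 125 elements since f is irreducible of degree 3.)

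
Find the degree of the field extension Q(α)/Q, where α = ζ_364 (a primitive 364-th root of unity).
[Q(α):Q] = 144

The minimal polynomial of ζ_364 over Q is the 364-th cyclotomic polynomial Φ_364(x), which is irreducible over Q and has degree φ(364) = 144. Hence [Q(α):Q] = φ(364) = 144.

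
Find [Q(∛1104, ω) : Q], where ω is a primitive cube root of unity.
[Q(∛1104, ω) : Q] = 6

[Q(∛1104):Q] = 3 (min poly x^3 - 1104, irreducible since 1104 is not a perfect cube). [Q(ω):Q] = 2 (min poly x^2 + x + 1). Since Q(∛1104) ⊂ R and ω ∉ R, we have ω ∉ Q(∛1104), so x^2 + x + 1 remains irreducible over Q(∛1104) and [Q(∛1104, ω) : Q(∛1104)] = 2. By the tower law, [Q(∛1104, ω) : Q] = 3 · 2 = 6. (In fact Q(∛1104, ω) is the splitting field of x^3 - 1104 over Q.)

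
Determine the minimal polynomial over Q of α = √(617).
m_α(x) = x^2 - 617

α satisfies α^2 - 617 = 0, so x^2 - 617 annihilates α. Since d = 617 is squarefree and ≠ 1, it is not a perfect square in Q, so x^2 - 617 has no rational root and is therefore irreducible over Q (a degree-2 polynomial over a field is irreducible iff it has no root). Hence m_α(x) = x^2 - 617.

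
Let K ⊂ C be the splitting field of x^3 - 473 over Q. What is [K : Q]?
[K : Q] = 6

The roots of x^3 - 473 are ∛473, ω∛473, ω^2∛473 where ω = e^(2πi/3) is a primitive cube root of unity, so K = Q(∛473, ω). Now [Q(∛473):Q] = 3 (since 473 is not a perfect cube, x^3 - 473 is irreducible) and [Q(ω):Q] = 2. Both 2 and 3 divide [K:Q], and [K:Q] ≤ 3·2 = 6, so [K:Q] = 6. (Equivalently: Q(∛473) ⊂ R but ω ∉ R, so [K : Q(∛473)] = 2.)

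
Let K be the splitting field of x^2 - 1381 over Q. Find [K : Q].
[K : Q] = 2

f(x) = x^2 - 1381 factors as (x - √1381)(x + √1381). The splitting field is K = Q(√1381). Since 1381 is squarefree and > 1, it is not a perfect square, so x^2 - 1381 is irreducible over Q and [Q(√1381) : Q] = 2. Hence [K : Q] = 2.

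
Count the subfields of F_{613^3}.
F_{613^3} has 2 subfields

The subfields of F_{p^n} are exactly the fields F_{p^d} for d | n (each is the fixed field of the unique index-d subgroup of Gal(F_{p^n}/F_p) ≅ Z/nZ). The divisors of n = 3 are {1, 3}, giving 2 subfields: F_{613^1}, F_{613^3}.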